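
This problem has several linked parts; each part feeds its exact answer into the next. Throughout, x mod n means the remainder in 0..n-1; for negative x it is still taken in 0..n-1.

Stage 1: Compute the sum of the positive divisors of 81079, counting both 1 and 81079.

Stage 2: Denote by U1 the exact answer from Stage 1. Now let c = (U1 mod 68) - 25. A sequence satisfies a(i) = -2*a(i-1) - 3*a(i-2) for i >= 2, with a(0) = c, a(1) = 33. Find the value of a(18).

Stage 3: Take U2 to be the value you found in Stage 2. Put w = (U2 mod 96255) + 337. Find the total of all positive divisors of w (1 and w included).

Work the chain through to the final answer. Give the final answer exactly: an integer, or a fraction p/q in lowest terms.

20088

Stage 1: 81079 = 89 * 911; sigma = (1 + 89) * (1 + 911) = 90 * 912 = 82080; answer 82080
Stage 2: U1 = 82080; c = -21; a(2) = -2*(33) - 3*(-21) = -3; iterating: a(2)=-3, a(3)=-93, a(4)=195, a(5)=-111, a(6)=-363, a(7)=1059, a(8)=-1029, a(9)=-1119, a(10)=5325, a(11)=-7293, a(12)=-1389, a(13)=24657, a(14)=-45147, a(15)=16323, a(16)=102795, a(17)=-254559, a(18)=200733; answer 200733
Stage 3: U2 = 200733; w = 8560; 8560 = 2^4 * 5 * 107; sigma = (1 + 2 + 4 + 8 + 16) * (1 + 5) * (1 + 107) = 31 * 6 * 108 = 20088; answer 20088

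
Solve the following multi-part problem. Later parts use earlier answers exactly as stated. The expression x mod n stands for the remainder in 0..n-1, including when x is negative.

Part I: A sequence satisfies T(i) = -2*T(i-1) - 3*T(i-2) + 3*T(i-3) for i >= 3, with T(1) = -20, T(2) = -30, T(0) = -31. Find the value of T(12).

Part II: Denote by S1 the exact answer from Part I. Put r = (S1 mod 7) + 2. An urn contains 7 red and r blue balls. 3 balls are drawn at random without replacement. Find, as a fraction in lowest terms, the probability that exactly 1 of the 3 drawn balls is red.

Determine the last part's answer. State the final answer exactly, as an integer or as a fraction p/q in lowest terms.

Part I: T(3) = -2*(-30) - 3*(-20) + 3*(-31) = 27; iterating: T(3)=27, T(4)=-24, T(5)=-123, T(6)=399, T(7)=-501, T(8)=-564, T(9)=3828, T(10)=-7467, T(11)=1758, T(12)=30369; answer 30369
Part II: S1 = 30369; r = 5; total draws C(12,3) = 220; favorable C(7,1)*C(5,2) = 70; P = 7/22; answer 7/22

7/22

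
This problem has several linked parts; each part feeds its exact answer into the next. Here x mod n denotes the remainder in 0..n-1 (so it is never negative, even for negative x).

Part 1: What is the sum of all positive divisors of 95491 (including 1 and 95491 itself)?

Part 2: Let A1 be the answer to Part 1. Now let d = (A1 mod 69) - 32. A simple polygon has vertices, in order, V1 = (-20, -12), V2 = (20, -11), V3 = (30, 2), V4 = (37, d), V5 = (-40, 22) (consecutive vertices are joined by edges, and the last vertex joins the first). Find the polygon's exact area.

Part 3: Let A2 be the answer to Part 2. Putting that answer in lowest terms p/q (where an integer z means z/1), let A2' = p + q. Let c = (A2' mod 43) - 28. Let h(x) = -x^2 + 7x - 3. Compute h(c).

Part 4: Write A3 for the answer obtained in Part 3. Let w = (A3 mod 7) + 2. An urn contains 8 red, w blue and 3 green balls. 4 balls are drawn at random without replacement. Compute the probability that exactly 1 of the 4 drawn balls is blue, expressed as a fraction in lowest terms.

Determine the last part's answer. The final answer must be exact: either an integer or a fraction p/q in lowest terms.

6/13

Part 1: 95491 = 11 * 8681; sigma = (1 + 11) * (1 + 8681) = 12 * 8682 = 104184; answer 104184
Part 2: A1 = 104184; d = 31; cross terms: (-20*-11 - 20*-12)=460, (20*2 - 30*-11)=370, (30*31 - 37*2)=856, (37*22 - -40*31)=2054, (-40*-12 - -20*22)=920; twice the area = |4660| = 4660; area = 2330; answer 2330
Part 3: A2 = 2330; threaded value p + q = 2331; c = -19; -1*(-19)^2 + 7*(-19)^1 - 3 = (-361) + (-133) + (-3) = -497; answer -497
Part 4: A3 = -497; w = 2; total draws C(13,4) = 715; favorable C(2,1)*C(11,3) = 330; P = 6/13; answer 6/13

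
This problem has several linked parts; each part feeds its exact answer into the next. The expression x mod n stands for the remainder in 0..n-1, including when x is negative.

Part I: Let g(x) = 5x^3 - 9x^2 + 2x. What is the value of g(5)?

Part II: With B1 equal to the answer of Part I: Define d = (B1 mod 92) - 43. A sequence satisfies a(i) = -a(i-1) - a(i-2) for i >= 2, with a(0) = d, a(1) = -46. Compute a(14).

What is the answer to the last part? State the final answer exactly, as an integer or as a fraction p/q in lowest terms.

47

Part I: 5*(5)^3 - 9*(5)^2 + 2*(5)^1 = (625) + (-225) + (10) = 410; answer 410
Part II: B1 = 410; d = -1; a(2) = -1*(-46) - 1*(-1) = 47; iterating: a(2)=47, a(3)=-1, a(4)=-46, a(5)=47, a(6)=-1, a(7)=-46, a(8)=47, a(9)=-1, a(10)=-46, a(11)=47, a(12)=-1, a(13)=-46, a(14)=47; answer 47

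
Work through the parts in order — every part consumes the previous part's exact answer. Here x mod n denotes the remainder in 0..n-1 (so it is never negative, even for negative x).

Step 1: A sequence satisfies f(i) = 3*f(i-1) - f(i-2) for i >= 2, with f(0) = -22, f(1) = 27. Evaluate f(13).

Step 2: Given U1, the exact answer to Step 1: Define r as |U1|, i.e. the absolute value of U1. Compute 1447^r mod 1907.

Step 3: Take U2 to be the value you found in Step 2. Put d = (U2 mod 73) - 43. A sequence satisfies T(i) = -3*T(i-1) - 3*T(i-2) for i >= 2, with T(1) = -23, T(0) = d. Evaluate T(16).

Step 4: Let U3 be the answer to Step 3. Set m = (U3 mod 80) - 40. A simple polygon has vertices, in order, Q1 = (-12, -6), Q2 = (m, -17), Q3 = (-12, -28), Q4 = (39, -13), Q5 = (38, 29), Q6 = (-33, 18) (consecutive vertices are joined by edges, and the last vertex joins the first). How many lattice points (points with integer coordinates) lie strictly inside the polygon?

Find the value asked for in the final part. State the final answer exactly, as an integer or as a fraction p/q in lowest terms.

Step 1: f(2) = 3*(27) - 1*(-22) = 103; iterating: f(2)=103, f(3)=282, f(4)=743, f(5)=1947, f(6)=5098, f(7)=13347, f(8)=34943, f(9)=91482, f(10)=239503, f(11)=627027, f(12)=1641578, f(13)=4297707; answer 4297707
Step 2: U1 = 4297707; r = 4297707; squarings mod 1907: 1447^1=1447, 1447^2=1830, 1447^4=208, 1447^8=1310, 1447^16=1707, 1447^32=1860, 1447^64=302, 1447^128=1575, 1447^256=1525, 1447^512=992, 1447^1024=52, 1447^2048=797, 1447^4096=178, 1447^8192=1172, 1447^16384=544, 1447^32768=351, 1447^65536=1153, 1447^131072=230, 1447^262144=1411, 1447^524288=13, 1447^1048576=169, 1447^2097152=1863, 1447^4194304=29; 1447^4297707 = 1447^1 * 1447^2 * 1447^8 * 1447^32 * 1447^64 * 1447^128 * 1447^256 * 1447^512 * 1447^4096 * 1447^32768 * 1447^65536 * 1447^4194304 = 629 (mod 1907); answer 629
Step 3: U2 = 629; d = 2; T(2) = -3*(-23) - 3*(2) = 63; iterating: T(2)=63, T(3)=-120, T(4)=171, T(5)=-153, T(6)=-54, T(7)=621, T(8)=-1701, T(9)=3240, T(10)=-4617, T(11)=4131, T(12)=1458, T(13)=-16767, T(14)=45927, T(15)=-87480, T(16)=124659; answer 124659
Step 4: U3 = 124659; m = -21; cross terms: (-12*-17 - -21*-6)=78, (-21*-28 - -12*-17)=384, (-12*-13 - 39*-28)=1248, (39*29 - 38*-13)=1625, (38*18 - -33*29)=1641, (-33*-6 - -12*18)=414; twice the area = |5390| = 5390; area = 2695; boundary points = 1 + 1 + 3 + 1 + 1 + 3 = 10; strictly interior points = area - boundary/2 + 1 = 2691; answer 2691

2691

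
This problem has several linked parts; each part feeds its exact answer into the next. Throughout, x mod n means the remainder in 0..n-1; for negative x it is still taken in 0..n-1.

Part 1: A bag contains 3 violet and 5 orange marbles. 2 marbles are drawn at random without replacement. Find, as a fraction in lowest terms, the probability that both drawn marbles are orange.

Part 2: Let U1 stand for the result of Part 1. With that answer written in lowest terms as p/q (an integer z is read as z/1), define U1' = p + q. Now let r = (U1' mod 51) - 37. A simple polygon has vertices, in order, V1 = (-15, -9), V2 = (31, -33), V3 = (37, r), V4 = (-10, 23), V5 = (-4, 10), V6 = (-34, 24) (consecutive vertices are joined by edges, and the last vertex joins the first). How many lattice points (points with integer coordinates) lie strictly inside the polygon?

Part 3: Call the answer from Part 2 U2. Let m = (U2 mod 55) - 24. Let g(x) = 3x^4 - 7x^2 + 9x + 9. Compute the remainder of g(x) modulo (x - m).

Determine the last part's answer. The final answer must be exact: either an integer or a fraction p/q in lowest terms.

11777

Part 1: total draws C(8,2) = 28; favorable C(5,2) = 10; P = 5/14; answer 5/14
Part 2: U1 = 5/14; threaded value p + q = 19; r = -18; cross terms: (-15*-33 - 31*-9)=774, (31*-18 - 37*-33)=663, (37*23 - -10*-18)=671, (-10*10 - -4*23)=-8, (-4*24 - -34*10)=244, (-34*-9 - -15*24)=666; twice the area = |3010| = 3010; area = 1505; boundary points = 2 + 3 + 1 + 1 + 2 + 1 = 10; strictly interior points = area - boundary/2 + 1 = 1501; answer 1501
Part 3: U2 = 1501; m = -8; remainder = value at the root: 3*(-8)^4 - 7*(-8)^2 + 9*(-8)^1 + 9 = (12288) + (-448) + (-72) + (9) = 11777; answer 11777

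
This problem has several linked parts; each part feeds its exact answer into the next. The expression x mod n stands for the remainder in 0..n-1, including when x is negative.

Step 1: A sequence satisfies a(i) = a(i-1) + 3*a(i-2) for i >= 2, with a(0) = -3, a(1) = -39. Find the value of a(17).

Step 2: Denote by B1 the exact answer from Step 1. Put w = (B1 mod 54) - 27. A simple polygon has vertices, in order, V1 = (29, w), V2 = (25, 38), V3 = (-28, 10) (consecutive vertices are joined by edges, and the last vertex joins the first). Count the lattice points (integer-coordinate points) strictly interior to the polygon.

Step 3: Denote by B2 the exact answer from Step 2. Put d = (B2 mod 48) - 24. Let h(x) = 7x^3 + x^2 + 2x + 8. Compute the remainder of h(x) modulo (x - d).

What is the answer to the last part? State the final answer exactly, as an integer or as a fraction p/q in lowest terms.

Step 1: a(2) = 1*(-39) + 3*(-3) = -48; iterating: a(2)=-48, a(3)=-165, a(4)=-309, a(5)=-804, a(6)=-1731, a(7)=-4143, a(8)=-9336, a(9)=-21765, a(10)=-49773, a(11)=-115068, a(12)=-264387, a(13)=-609591, a(14)=-1402752, a(15)=-3231525, a(16)=-7439781, a(17)=-17134356; answer -17134356
Step 2: B1 = -17134356; w = -21; cross terms: (29*38 - 25*-21)=1627, (25*10 - -28*38)=1314, (-28*-21 - 29*10)=298; twice the area = |3239| = 3239; area = 3239/2; boundary points = 1 + 1 + 1 = 3; strictly interior points = area - boundary/2 + 1 = 1619; answer 1619
Step 3: B2 = 1619; d = 11; remainder = value at the root: 7*(11)^3 + 1*(11)^2 + 2*(11)^1 + 8 = (9317) + (121) + (22) + (8) = 9468; answer 9468

9468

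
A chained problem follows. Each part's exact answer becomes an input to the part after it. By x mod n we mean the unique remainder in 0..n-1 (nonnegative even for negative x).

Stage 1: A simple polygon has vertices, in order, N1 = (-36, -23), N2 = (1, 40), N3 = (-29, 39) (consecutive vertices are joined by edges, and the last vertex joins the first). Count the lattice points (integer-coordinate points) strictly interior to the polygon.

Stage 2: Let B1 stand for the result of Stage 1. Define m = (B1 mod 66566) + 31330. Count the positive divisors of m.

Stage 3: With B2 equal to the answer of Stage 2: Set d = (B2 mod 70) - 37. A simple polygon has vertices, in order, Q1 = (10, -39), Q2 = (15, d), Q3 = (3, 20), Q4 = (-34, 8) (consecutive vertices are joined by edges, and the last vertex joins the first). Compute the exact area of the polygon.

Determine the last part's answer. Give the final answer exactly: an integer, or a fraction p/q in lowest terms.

Stage 1: cross terms: (-36*40 - 1*-23)=-1417, (1*39 - -29*40)=1199, (-29*-23 - -36*39)=2071; twice the area = |1853| = 1853; area = 1853/2; boundary points = 1 + 1 + 1 = 3; strictly interior points = area - boundary/2 + 1 = 926; answer 926
Stage 2: B1 = 926; m = 32256; 32256 = 2^9 * 3^2 * 7; number of divisors = (9+1) * (2+1) * (1+1) = 60; answer 60
Stage 3: B2 = 60; d = 23; cross terms: (10*23 - 15*-39)=815, (15*20 - 3*23)=231, (3*8 - -34*20)=704, (-34*-39 - 10*8)=1246; twice the area = |2996| = 2996; area = 1498; answer 1498

1498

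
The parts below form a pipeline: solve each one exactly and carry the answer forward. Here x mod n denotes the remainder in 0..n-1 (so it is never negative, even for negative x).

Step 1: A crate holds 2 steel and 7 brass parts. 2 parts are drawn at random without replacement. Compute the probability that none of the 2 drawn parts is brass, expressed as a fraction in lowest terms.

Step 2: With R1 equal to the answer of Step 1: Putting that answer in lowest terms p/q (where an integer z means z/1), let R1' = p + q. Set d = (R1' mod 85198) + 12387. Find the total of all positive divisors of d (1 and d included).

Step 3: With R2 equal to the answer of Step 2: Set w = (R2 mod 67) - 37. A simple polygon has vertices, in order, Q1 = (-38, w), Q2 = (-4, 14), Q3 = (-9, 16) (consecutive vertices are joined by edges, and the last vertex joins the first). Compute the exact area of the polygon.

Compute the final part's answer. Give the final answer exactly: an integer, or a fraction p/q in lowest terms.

9

Step 1: total draws C(9,2) = 36; favorable C(2,2) = 1; P = 1/36; answer 1/36
Step 2: R1 = 1/36; threaded value p + q = 37; d = 12424; 12424 = 2^3 * 1553; sigma = (1 + 2 + 4 + 8) * (1 + 1553) = 15 * 1554 = 23310; answer 23310
Step 3: R2 = 23310; w = 24; cross terms: (-38*14 - -4*24)=-436, (-4*16 - -9*14)=62, (-9*24 - -38*16)=392; twice the area = |18| = 18; area = 9; answer 9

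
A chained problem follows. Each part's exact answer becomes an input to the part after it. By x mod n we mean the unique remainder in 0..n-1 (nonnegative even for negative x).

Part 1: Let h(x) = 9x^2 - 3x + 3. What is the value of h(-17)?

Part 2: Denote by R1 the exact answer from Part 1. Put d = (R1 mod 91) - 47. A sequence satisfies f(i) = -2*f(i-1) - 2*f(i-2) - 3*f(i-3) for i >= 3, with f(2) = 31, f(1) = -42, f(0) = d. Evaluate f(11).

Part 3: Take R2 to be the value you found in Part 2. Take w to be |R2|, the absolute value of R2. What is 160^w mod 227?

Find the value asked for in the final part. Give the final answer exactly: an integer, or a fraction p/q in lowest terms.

Part 1: 9*(-17)^2 - 3*(-17)^1 + 3 = (2601) + (51) + (3) = 2655; answer 2655
Part 2: R1 = 2655; d = -31; f(3) = -2*(31) - 2*(-42) - 3*(-31) = 115; iterating: f(3)=115, f(4)=-166, f(5)=9, f(6)=-31, f(7)=542, f(8)=-1049, f(9)=1107, f(10)=-1742, f(11)=4417; answer 4417
Part 3: R2 = 4417; w = 4417; squarings mod 227: 160^1=160, 160^2=176, 160^4=104, 160^8=147, 160^16=44, 160^32=120, 160^64=99, 160^128=40, 160^256=11, 160^512=121, 160^1024=113, 160^2048=57, 160^4096=71; 160^4417 = 160^1 * 160^64 * 160^256 * 160^4096 = 221 (mod 227); answer 221

221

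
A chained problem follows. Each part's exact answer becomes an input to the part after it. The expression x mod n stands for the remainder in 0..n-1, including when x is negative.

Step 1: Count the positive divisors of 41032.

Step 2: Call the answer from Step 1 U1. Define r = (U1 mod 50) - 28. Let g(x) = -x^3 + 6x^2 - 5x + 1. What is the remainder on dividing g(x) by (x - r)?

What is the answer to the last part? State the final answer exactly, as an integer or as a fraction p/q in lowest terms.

Step 1: 41032 = 2^3 * 23 * 223; number of divisors = (3+1) * (1+1) * (1+1) = 16; answer 16
Step 2: U1 = 16; r = -12; remainder = value at the root: -1*(-12)^3 + 6*(-12)^2 - 5*(-12)^1 + 1 = (1728) + (864) + (60) + (1) = 2653; answer 2653

2653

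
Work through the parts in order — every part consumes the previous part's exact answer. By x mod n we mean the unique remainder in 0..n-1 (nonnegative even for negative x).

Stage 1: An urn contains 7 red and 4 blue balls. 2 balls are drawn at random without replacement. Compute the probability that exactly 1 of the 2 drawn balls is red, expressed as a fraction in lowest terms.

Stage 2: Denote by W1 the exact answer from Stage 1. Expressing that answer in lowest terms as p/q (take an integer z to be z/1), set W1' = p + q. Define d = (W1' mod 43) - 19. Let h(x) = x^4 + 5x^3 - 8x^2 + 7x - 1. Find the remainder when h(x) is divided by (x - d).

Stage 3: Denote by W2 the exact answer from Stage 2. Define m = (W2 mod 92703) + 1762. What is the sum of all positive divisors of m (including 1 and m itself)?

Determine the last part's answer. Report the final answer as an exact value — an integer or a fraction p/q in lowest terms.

196416

Stage 1: total draws C(11,2) = 55; favorable C(7,1)*C(4,1) = 28; P = 28/55; answer 28/55
Stage 2: W1 = 28/55; threaded value p + q = 83; d = 21; remainder = value at the root: 1*(21)^4 + 5*(21)^3 - 8*(21)^2 + 7*(21)^1 - 1 = (194481) + (46305) + (-3528) + (147) + (-1) = 237404; answer 237404
Stage 3: W2 = 237404; m = 53760; 53760 = 2^9 * 3 * 5 * 7; sigma = (1 + 2 + 4 + 8 + 16 + 32 + 64 + 128 + 256 + 512) * (1 + 3) * (1 + 5) * (1 + 7) = 1023 * 4 * 6 * 8 = 196416; answer 196416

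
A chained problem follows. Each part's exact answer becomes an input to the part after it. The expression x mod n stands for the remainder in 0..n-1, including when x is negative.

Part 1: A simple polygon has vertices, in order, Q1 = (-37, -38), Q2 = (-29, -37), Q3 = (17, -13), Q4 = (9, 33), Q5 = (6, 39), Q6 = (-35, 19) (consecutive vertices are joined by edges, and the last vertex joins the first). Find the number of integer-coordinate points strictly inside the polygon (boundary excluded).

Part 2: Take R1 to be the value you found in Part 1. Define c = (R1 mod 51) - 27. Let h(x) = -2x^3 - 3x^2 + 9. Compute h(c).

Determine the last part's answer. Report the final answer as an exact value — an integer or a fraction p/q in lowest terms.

-25912

Part 1: cross terms: (-37*-37 - -29*-38)=267, (-29*-13 - 17*-37)=1006, (17*33 - 9*-13)=678, (9*39 - 6*33)=153, (6*19 - -35*39)=1479, (-35*-38 - -37*19)=2033; twice the area = |5616| = 5616; area = 2808; boundary points = 1 + 2 + 2 + 3 + 1 + 1 = 10; strictly interior points = area - boundary/2 + 1 = 2804; answer 2804
Part 2: R1 = 2804; c = 23; -2*(23)^3 - 3*(23)^2 + 9 = (-24334) + (-1587) + (9) = -25912; answer -25912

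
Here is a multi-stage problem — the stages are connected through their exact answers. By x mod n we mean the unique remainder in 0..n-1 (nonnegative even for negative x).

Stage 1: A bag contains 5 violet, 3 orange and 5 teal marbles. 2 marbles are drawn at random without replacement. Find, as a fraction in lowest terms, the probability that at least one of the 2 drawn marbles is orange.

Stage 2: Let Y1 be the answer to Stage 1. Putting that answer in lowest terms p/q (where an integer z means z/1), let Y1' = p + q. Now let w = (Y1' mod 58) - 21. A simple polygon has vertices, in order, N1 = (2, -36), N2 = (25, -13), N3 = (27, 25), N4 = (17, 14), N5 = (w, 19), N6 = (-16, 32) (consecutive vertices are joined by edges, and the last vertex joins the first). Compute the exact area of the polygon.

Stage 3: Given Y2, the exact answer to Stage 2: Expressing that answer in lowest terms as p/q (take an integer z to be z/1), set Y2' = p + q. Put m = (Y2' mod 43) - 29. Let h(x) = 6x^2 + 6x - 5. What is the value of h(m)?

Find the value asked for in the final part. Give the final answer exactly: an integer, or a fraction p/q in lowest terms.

67

Stage 1: total draws C(13,2) = 78; complement C(10,2) = 45; favorable 78 - 45 = 33; P = 11/26; answer 11/26
Stage 2: Y1 = 11/26; threaded value p + q = 37; w = 16; cross terms: (2*-13 - 25*-36)=874, (25*25 - 27*-13)=976, (27*14 - 17*25)=-47, (17*19 - 16*14)=99, (16*32 - -16*19)=816, (-16*-36 - 2*32)=512; twice the area = |3230| = 3230; area = 1615; answer 1615
Stage 3: Y2 = 1615; threaded value p + q = 1616; m = -4; 6*(-4)^2 + 6*(-4)^1 - 5 = (96) + (-24) + (-5) = 67; answer 67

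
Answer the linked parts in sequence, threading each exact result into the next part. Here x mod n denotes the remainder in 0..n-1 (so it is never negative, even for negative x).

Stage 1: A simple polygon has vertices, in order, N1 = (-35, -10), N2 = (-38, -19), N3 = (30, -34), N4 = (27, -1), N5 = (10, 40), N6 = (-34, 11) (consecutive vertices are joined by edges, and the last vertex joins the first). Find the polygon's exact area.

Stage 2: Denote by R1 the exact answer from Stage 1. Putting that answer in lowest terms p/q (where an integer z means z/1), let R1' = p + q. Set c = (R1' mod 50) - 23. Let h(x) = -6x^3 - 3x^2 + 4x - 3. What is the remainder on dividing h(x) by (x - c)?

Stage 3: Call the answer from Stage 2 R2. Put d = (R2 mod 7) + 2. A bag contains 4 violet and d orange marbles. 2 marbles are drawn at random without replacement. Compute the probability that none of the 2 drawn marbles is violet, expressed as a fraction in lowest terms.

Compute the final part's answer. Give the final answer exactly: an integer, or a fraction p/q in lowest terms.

1/7

Stage 1: cross terms: (-35*-19 - -38*-10)=285, (-38*-34 - 30*-19)=1862, (30*-1 - 27*-34)=888, (27*40 - 10*-1)=1090, (10*11 - -34*40)=1470, (-34*-10 - -35*11)=725; twice the area = |6320| = 6320; area = 3160; answer 3160
Stage 2: R1 = 3160; threaded value p + q = 3161; c = -12; remainder = value at the root: -6*(-12)^3 - 3*(-12)^2 + 4*(-12)^1 - 3 = (10368) + (-432) + (-48) + (-3) = 9885; answer 9885
Stage 3: R2 = 9885; d = 3; total draws C(7,2) = 21; favorable C(3,2) = 3; P = 1/7; answer 1/7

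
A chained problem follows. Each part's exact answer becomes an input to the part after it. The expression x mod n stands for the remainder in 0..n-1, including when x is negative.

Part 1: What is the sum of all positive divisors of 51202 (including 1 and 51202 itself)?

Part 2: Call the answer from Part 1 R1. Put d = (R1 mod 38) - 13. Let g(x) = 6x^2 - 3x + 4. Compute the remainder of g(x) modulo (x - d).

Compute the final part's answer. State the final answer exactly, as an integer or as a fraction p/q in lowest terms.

169

Part 1: 51202 = 2 * 25601; sigma = (1 + 2) * (1 + 25601) = 3 * 25602 = 76806; answer 76806
Part 2: R1 = 76806; d = -5; remainder = value at the root: 6*(-5)^2 - 3*(-5)^1 + 4 = (150) + (15) + (4) = 169; answer 169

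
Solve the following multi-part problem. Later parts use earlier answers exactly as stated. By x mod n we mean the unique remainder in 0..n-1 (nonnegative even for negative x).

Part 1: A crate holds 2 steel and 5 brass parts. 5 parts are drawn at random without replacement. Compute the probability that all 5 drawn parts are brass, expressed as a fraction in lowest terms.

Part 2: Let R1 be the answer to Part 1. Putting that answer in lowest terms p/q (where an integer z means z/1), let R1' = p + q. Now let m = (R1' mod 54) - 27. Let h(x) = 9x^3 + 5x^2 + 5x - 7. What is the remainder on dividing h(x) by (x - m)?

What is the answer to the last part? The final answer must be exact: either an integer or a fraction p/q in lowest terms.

Part 1: total draws C(7,5) = 21; favorable C(5,5) = 1; P = 1/21; answer 1/21
Part 2: R1 = 1/21; threaded value p + q = 22; m = -5; remainder = value at the root: 9*(-5)^3 + 5*(-5)^2 + 5*(-5)^1 - 7 = (-1125) + (125) + (-25) + (-7) = -1032; answer -1032

-1032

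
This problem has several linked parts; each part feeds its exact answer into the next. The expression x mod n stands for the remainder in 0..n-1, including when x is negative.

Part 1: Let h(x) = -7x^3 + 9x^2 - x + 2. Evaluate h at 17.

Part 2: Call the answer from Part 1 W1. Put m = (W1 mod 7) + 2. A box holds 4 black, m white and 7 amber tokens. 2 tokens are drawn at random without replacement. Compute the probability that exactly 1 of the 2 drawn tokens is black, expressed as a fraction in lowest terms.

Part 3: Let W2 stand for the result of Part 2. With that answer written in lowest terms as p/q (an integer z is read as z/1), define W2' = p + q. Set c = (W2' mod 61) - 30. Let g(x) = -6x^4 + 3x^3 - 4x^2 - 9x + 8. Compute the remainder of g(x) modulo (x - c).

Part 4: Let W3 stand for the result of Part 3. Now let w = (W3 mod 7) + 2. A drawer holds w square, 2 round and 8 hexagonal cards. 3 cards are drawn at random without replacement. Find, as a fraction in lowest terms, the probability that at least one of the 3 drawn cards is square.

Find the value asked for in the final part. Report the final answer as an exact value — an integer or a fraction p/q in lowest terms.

61/91

Part 1: -7*(17)^3 + 9*(17)^2 - 1*(17)^1 + 2 = (-34391) + (2601) + (-17) + (2) = -31805; answer -31805
Part 2: W1 = -31805; m = 5; total draws C(16,2) = 120; favorable C(4,1)*C(12,1) = 48; P = 2/5; answer 2/5
Part 3: W2 = 2/5; threaded value p + q = 7; c = -23; remainder = value at the root: -6*(-23)^4 + 3*(-23)^3 - 4*(-23)^2 - 9*(-23)^1 + 8 = (-1679046) + (-36501) + (-2116) + (207) + (8) = -1717448; answer -1717448
Part 4: W3 = -1717448; w = 4; total draws C(14,3) = 364; complement C(10,3) = 120; favorable 364 - 120 = 244; P = 61/91; answer 61/91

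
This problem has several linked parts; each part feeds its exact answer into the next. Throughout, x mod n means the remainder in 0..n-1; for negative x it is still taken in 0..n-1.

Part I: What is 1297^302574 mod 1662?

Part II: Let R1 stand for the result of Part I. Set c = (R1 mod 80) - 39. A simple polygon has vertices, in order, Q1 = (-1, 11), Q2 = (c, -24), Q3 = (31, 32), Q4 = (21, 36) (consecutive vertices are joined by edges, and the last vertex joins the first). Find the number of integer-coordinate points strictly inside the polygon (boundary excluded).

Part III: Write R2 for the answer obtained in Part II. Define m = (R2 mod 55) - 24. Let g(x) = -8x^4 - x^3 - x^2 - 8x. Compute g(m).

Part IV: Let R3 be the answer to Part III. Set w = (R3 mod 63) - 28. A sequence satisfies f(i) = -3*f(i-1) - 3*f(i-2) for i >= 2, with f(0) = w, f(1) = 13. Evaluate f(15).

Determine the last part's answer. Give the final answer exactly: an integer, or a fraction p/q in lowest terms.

10935

Part I: squarings mod 1662: 1297^1=1297, 1297^2=265, 1297^4=421, 1297^8=1069, 1297^16=967, 1297^32=1045, 1297^64=91, 1297^128=1633, 1297^256=841, 1297^512=931, 1297^1024=859, 1297^2048=1615, 1297^4096=547, 1297^8192=49, 1297^16384=739, 1297^32768=985, 1297^65536=1279, 1297^131072=433, 1297^262144=1345; 1297^302574 = 1297^2 * 1297^4 * 1297^8 * 1297^32 * 1297^64 * 1297^128 * 1297^256 * 1297^1024 * 1297^2048 * 1297^4096 * 1297^32768 * 1297^262144 = 169 (mod 1662); answer 169
Part II: R1 = 169; c = -30; cross terms: (-1*-24 - -30*11)=354, (-30*32 - 31*-24)=-216, (31*36 - 21*32)=444, (21*11 - -1*36)=267; twice the area = |849| = 849; area = 849/2; boundary points = 1 + 1 + 2 + 1 = 5; strictly interior points = area - boundary/2 + 1 = 423; answer 423
Part III: R2 = 423; m = 14; -8*(14)^4 - 1*(14)^3 - 1*(14)^2 - 8*(14)^1 = (-307328) + (-2744) + (-196) + (-112) = -310380; answer -310380
Part IV: R3 = -310380; w = -7; f(2) = -3*(13) - 3*(-7) = -18; iterating: f(2)=-18, f(3)=15, f(4)=9, f(5)=-72, f(6)=189, f(7)=-351, f(8)=486, f(9)=-405, f(10)=-243, f(11)=1944, f(12)=-5103, f(13)=9477, f(14)=-13122, f(15)=10935; answer 10935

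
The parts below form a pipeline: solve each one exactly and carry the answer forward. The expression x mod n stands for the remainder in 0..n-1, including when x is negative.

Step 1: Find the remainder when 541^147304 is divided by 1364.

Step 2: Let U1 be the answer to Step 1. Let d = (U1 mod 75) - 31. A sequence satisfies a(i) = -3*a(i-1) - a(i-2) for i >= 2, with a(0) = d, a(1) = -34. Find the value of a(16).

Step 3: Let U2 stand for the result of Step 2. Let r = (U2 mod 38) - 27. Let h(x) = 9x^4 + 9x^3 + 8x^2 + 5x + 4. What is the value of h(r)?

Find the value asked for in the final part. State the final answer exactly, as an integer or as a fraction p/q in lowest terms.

2413187

Step 1: squarings mod 1364: 541^1=541, 541^2=785, 541^4=1061, 541^8=421, 541^16=1285, 541^32=785, 541^64=1061, 541^128=421, 541^256=1285, 541^512=785, 541^1024=1061, 541^2048=421, 541^4096=1285, 541^8192=785, 541^16384=1061, 541^32768=421, 541^65536=1285, 541^131072=785; 541^147304 = 541^8 * 541^32 * 541^64 * 541^256 * 541^512 * 541^1024 * 541^2048 * 541^4096 * 541^8192 * 541^131072 = 1061 (mod 1364); answer 1061
Step 2: U1 = 1061; d = -20; a(2) = -3*(-34) - 1*(-20) = 122; iterating: a(2)=122, a(3)=-332, a(4)=874, a(5)=-2290, a(6)=5996, a(7)=-15698, a(8)=41098, a(9)=-107596, a(10)=281690, a(11)=-737474, a(12)=1930732, a(13)=-5054722, a(14)=13233434, a(15)=-34645580, a(16)=90703306; answer 90703306
Step 3: U2 = 90703306; r = -23; 9*(-23)^4 + 9*(-23)^3 + 8*(-23)^2 + 5*(-23)^1 + 4 = (2518569) + (-109503) + (4232) + (-115) + (4) = 2413187; answer 2413187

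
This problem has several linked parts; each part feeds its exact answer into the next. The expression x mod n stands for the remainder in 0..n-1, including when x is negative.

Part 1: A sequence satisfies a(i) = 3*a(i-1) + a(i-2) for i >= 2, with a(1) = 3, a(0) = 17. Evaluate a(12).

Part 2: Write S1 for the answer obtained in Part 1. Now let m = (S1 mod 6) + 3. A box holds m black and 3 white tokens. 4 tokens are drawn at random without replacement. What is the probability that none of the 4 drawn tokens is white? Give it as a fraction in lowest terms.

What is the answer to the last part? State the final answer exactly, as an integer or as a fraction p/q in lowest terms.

7/33

Part 1: a(2) = 3*(3) + 1*(17) = 26; iterating: a(2)=26, a(3)=81, a(4)=269, a(5)=888, a(6)=2933, a(7)=9687, a(8)=31994, a(9)=105669, a(10)=349001, a(11)=1152672, a(12)=3807017; answer 3807017
Part 2: S1 = 3807017; m = 8; total draws C(11,4) = 330; favorable C(8,4) = 70; P = 7/33; answer 7/33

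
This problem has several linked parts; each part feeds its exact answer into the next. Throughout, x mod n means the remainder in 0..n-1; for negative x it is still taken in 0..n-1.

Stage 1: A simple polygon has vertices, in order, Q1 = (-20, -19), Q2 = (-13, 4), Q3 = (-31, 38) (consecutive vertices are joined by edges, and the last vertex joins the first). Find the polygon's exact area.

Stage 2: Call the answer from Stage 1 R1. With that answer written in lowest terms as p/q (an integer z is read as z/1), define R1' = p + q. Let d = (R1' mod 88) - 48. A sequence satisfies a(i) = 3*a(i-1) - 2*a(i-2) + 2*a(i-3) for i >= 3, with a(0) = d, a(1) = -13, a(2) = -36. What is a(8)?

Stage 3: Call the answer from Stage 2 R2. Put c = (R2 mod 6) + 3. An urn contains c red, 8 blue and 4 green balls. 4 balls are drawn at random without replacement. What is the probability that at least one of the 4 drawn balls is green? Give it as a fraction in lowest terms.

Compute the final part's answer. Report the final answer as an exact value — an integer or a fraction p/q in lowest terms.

Stage 1: cross terms: (-20*4 - -13*-19)=-327, (-13*38 - -31*4)=-370, (-31*-19 - -20*38)=1349; twice the area = |652| = 652; area = 326; answer 326
Stage 2: R1 = 326; threaded value p + q = 327; d = 15; a(3) = 3*(-36) - 2*(-13) + 2*(15) = -52; iterating: a(3)=-52, a(4)=-110, a(5)=-298, a(6)=-778, a(7)=-1958, a(8)=-4914; answer -4914
Stage 3: R2 = -4914; c = 3; total draws C(15,4) = 1365; complement C(11,4) = 330; favorable 1365 - 330 = 1035; P = 69/91; answer 69/91

69/91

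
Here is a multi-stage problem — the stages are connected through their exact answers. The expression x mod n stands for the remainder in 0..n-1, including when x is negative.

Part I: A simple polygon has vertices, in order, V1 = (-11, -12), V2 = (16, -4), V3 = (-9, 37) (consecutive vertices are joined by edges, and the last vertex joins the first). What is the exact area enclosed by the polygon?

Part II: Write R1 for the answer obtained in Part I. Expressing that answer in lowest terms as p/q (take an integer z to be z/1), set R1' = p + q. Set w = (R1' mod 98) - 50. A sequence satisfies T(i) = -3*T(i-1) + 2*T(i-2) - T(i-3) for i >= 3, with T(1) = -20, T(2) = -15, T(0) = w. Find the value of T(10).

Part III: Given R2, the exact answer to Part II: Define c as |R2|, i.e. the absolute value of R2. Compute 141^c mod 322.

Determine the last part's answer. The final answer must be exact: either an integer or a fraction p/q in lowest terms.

197

Part I: cross terms: (-11*-4 - 16*-12)=236, (16*37 - -9*-4)=556, (-9*-12 - -11*37)=515; twice the area = |1307| = 1307; area = 1307/2; answer 1307/2
Part II: R1 = 1307/2; threaded value p + q = 1309; w = -15; T(3) = -3*(-15) + 2*(-20) - 1*(-15) = 20; iterating: T(3)=20, T(4)=-70, T(5)=265, T(6)=-955, T(7)=3465, T(8)=-12570, T(9)=45595, T(10)=-165390; answer -165390
Part III: R2 = -165390; c = 165390; squarings mod 322: 141^1=141, 141^2=239, 141^4=127, 141^8=29, 141^16=197, 141^32=169, 141^64=225, 141^128=71, 141^256=211, 141^512=85, 141^1024=141, 141^2048=239, 141^4096=127, 141^8192=29, 141^16384=197, 141^32768=169, 141^65536=225, 141^131072=71; 141^165390 = 141^2 * 141^4 * 141^8 * 141^512 * 141^1024 * 141^32768 * 141^131072 = 197 (mod 322); answer 197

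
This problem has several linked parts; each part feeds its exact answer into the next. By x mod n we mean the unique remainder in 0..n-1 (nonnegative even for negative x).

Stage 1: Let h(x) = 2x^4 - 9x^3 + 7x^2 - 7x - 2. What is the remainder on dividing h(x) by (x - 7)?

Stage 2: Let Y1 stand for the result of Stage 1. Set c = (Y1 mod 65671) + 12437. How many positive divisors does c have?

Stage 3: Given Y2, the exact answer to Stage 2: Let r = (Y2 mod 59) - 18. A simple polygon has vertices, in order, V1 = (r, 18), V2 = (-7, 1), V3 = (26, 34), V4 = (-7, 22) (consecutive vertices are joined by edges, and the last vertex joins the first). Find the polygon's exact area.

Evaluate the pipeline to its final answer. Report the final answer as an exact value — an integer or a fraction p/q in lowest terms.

Stage 1: remainder = value at the root: 2*(7)^4 - 9*(7)^3 + 7*(7)^2 - 7*(7)^1 - 2 = (4802) + (-3087) + (343) + (-49) + (-2) = 2007; answer 2007
Stage 2: Y1 = 2007; c = 14444; 14444 = 2^2 * 23 * 157; number of divisors = (2+1) * (1+1) * (1+1) = 12; answer 12
Stage 3: Y2 = 12; r = -6; cross terms: (-6*1 - -7*18)=120, (-7*34 - 26*1)=-264, (26*22 - -7*34)=810, (-7*18 - -6*22)=6; twice the area = |672| = 672; area = 336; answer 336

336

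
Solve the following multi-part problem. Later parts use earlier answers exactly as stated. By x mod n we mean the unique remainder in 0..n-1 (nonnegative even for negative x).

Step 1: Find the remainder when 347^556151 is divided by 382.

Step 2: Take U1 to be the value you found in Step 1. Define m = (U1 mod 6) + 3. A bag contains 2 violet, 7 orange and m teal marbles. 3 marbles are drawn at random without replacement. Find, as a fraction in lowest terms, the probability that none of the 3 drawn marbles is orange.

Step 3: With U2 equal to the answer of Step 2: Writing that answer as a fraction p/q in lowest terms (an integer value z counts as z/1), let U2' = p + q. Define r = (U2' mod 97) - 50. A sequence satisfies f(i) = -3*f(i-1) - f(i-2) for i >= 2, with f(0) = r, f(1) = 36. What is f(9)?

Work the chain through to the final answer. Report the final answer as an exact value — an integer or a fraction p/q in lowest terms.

115725

Step 1: squarings mod 382: 347^1=347, 347^2=79, 347^4=129, 347^8=215, 347^16=3, 347^32=9, 347^64=81, 347^128=67, 347^256=287, 347^512=239, 347^1024=203, 347^2048=335, 347^4096=299, 347^8192=13, 347^16384=169, 347^32768=293, 347^65536=281, 347^131072=269, 347^262144=163, 347^524288=211; 347^556151 = 347^1 * 347^2 * 347^4 * 347^16 * 347^32 * 347^64 * 347^1024 * 347^2048 * 347^4096 * 347^8192 * 347^16384 * 347^524288 = 207 (mod 382); answer 207
Step 2: U1 = 207; m = 6; total draws C(15,3) = 455; favorable C(8,3) = 56; P = 8/65; answer 8/65
Step 3: U2 = 8/65; threaded value p + q = 73; r = 23; f(2) = -3*(36) - 1*(23) = -131; iterating: f(2)=-131, f(3)=357, f(4)=-940, f(5)=2463, f(6)=-6449, f(7)=16884, f(8)=-44203, f(9)=115725; answer 115725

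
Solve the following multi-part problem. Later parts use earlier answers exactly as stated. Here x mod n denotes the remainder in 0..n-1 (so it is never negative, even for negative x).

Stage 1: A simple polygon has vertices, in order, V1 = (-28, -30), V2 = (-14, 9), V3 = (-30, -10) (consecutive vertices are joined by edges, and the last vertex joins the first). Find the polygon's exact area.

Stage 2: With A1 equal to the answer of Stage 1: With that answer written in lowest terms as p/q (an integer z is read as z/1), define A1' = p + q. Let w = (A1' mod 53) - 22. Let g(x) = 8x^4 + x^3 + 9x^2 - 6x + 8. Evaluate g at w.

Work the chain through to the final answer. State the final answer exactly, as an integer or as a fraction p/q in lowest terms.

30

Stage 1: cross terms: (-28*9 - -14*-30)=-672, (-14*-10 - -30*9)=410, (-30*-30 - -28*-10)=620; twice the area = |358| = 358; area = 179; answer 179
Stage 2: A1 = 179; threaded value p + q = 180; w = -1; 8*(-1)^4 + 1*(-1)^3 + 9*(-1)^2 - 6*(-1)^1 + 8 = (8) + (-1) + (9) + (6) + (8) = 30; answer 30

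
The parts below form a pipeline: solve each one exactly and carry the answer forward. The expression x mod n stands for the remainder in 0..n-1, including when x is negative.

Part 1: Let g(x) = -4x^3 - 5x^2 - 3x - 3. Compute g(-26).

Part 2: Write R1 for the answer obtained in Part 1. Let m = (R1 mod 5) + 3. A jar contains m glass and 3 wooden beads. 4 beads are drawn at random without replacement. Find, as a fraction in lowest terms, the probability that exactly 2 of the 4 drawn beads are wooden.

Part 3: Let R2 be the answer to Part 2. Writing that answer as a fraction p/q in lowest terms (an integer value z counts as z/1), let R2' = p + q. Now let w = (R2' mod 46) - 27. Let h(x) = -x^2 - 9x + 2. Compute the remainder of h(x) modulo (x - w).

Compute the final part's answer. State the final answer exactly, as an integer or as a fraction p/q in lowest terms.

-68

Part 1: -4*(-26)^3 - 5*(-26)^2 - 3*(-26)^1 - 3 = (70304) + (-3380) + (78) + (-3) = 66999; answer 66999
Part 2: R1 = 66999; m = 7; total draws C(10,4) = 210; favorable C(3,2)*C(7,2) = 63; P = 3/10; answer 3/10
Part 3: R2 = 3/10; threaded value p + q = 13; w = -14; remainder = value at the root: -1*(-14)^2 - 9*(-14)^1 + 2 = (-196) + (126) + (2) = -68; answer -68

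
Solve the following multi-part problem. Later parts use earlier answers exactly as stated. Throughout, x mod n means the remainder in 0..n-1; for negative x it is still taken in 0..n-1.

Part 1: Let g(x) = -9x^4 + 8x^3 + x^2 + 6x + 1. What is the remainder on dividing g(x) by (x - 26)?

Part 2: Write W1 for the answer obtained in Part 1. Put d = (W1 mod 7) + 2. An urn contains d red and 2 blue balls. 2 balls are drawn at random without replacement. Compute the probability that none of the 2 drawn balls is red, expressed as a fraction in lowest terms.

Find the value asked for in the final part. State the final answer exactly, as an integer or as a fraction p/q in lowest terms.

1/15

Part 1: remainder = value at the root: -9*(26)^4 + 8*(26)^3 + 1*(26)^2 + 6*(26)^1 + 1 = (-4112784) + (140608) + (676) + (156) + (1) = -3971343; answer -3971343
Part 2: W1 = -3971343; d = 4; total draws C(6,2) = 15; favorable C(2,2) = 1; P = 1/15; answer 1/15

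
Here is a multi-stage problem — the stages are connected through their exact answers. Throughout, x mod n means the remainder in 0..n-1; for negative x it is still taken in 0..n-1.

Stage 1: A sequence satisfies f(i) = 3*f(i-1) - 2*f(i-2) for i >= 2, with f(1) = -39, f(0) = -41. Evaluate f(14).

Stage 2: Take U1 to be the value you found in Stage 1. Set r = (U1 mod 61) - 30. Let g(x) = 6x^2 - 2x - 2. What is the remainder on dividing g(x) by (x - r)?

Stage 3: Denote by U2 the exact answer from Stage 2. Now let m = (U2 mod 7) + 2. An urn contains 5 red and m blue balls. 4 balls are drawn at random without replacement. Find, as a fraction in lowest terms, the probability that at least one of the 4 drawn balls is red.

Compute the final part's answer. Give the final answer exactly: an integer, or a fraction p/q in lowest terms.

Stage 1: f(2) = 3*(-39) - 2*(-41) = -35; iterating: f(2)=-35, f(3)=-27, f(4)=-11, f(5)=21, f(6)=85, f(7)=213, f(8)=469, f(9)=981, f(10)=2005, f(11)=4053, f(12)=8149, f(13)=16341, f(14)=32725; answer 32725
Stage 2: U1 = 32725; r = -1; remainder = value at the root: 6*(-1)^2 - 2*(-1)^1 - 2 = (6) + (2) + (-2) = 6; answer 6
Stage 3: U2 = 6; m = 8; total draws C(13,4) = 715; complement C(8,4) = 70; favorable 715 - 70 = 645; P = 129/143; answer 129/143

129/143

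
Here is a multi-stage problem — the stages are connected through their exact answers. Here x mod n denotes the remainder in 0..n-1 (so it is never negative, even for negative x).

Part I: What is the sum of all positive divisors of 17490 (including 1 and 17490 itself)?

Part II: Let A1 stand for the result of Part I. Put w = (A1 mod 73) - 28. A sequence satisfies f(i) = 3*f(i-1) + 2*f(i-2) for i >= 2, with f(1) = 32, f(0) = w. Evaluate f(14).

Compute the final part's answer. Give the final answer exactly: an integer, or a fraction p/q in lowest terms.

273355582

Part I: 17490 = 2 * 3 * 5 * 11 * 53; sigma = (1 + 2) * (1 + 3) * (1 + 5) * (1 + 11) * (1 + 53) = 3 * 4 * 6 * 12 * 54 = 46656; answer 46656
Part II: A1 = 46656; w = -19; f(2) = 3*(32) + 2*(-19) = 58; iterating: f(2)=58, f(3)=238, f(4)=830, f(5)=2966, f(6)=10558, f(7)=37606, f(8)=133934, f(9)=477014, f(10)=1698910, f(11)=6050758, f(12)=21550094, f(13)=76751798, f(14)=273355582; answer 273355582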